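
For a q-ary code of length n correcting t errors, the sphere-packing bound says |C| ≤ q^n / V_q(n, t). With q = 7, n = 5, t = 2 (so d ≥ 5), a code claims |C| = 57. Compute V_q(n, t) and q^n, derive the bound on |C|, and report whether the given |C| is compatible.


V_q(n, t) = 391, q^n = 16807, Hamming bound = 42, |C| = 57 > bound (violated).

Step 1: Compute V_q(n, t) = Σ_{j=0}^2 C(n, j) (q−1)^j.
  j = 0: C(5,0)·(6)^0 = 1·1 = 1.
  j = 1: C(5,1)·(6)^1 = 5·6 = 30.
  j = 2: C(5,2)·(6)^2 = 10·36 = 360.
  V_q(n, t) = 1 + 30 + 360 = 391.
Step 2: q^n = 7^5 = 16807.
Step 3: Hamming bound ⌊q^n / V_q(n,t)⌋ = ⌊16807/391⌋ = 42.
Step 4: Compare |C| = 57 to 42: violated.
The claimed |C| lies above the Hamming bound, so no 7-ary code of length 5 with d ≥ 5 can have 57 codewords.


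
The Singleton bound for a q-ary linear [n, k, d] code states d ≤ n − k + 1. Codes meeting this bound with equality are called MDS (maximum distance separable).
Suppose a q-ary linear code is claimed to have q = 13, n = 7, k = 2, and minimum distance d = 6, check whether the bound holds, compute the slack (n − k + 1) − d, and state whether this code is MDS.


Singleton RHS = n − k + 1 = 6, slack = 0, bound satisfied, MDS.

Singleton bound: d ≤ n − k + 1.
Here n = 7, k = 2, so n − k + 1 = 6.
Given d = 6, check d ≤ 6: YES.
Slack = (n − k + 1) − d = 0.
The code is MDS (slack = 0).
Description: the claimed parameters are [7, 2, 6]_13; such a code would be MDS (meets Singleton bound).


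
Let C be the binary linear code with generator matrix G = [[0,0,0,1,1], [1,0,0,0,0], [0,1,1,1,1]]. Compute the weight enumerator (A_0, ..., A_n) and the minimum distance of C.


Weight distribution: A_0 = 1, A_1 = 1, A_2 = 2, A_3 = 2, A_4 = 1, A_5 = 1. Minimum distance d = 1.

Enumerate all 2^3 = 8 messages m ∈ F_2^3.
For each, compute codeword c = mG in F_2^5, then tally its weight.
  m = 000 → c = 00000, weight = 0.
  m = 100 → c = 00011, weight = 2.
  m = 010 → c = 10000, weight = 1.
  m = 110 → c = 10011, weight = 3.
  m = 001 → c = 01111, weight = 4.
  m = 101 → c = 01100, weight = 2.
  m = 011 → c = 11111, weight = 5.
  m = 111 → c = 11100, weight = 3.
Tally weights:
  weight 0: 1 codewords.
  weight 1: 1 codewords.
  weight 2: 2 codewords.
  weight 3: 2 codewords.
  weight 4: 1 codewords.
  weight 5: 1 codewords.
Minimum distance d = smallest w > 0 with A_w > 0 = 1.
Sanity: Σ A_w = 8 = 2^3 = 8 ✓.


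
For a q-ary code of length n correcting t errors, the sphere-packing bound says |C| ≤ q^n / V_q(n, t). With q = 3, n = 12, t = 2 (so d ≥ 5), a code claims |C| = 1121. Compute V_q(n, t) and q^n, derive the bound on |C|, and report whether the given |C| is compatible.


V_q(n, t) = 289, q^n = 531441, Hamming bound = 1838, |C| = 1121 ≤ bound (satisfied).

Step 1: Compute V_q(n, t) = Σ_{j=0}^2 C(n, j) (q−1)^j.
  j = 0: C(12,0)·(2)^0 = 1·1 = 1.
  j = 1: C(12,1)·(2)^1 = 12·2 = 24.
  j = 2: C(12,2)·(2)^2 = 66·4 = 264.
  V_q(n, t) = 1 + 24 + 264 = 289.
Step 2: q^n = 3^12 = 531441.
Step 3: Hamming bound ⌊q^n / V_q(n,t)⌋ = ⌊531441/289⌋ = 1838.
Step 4: Compare |C| = 1121 to 1838: satisfied.
The claimed |C| lies below the Hamming bound.


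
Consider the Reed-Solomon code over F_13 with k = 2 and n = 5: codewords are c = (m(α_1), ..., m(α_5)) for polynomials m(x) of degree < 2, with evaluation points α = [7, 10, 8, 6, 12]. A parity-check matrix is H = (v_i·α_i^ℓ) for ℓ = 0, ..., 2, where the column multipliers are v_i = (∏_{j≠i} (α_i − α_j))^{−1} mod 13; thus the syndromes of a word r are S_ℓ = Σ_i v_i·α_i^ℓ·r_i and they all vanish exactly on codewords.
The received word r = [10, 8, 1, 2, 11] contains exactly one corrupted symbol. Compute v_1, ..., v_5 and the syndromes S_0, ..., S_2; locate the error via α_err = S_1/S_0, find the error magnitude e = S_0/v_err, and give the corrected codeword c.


S = (3, 11, 10), error at position 3, error magnitude e = 9, c = [10, 8, 5, 2, 11].

Step 1: column multipliers v_i = (∏_{j≠i}(α_i − α_j))^{−1} mod 13.
  i = 1 (α = 7): (7−10)(7−8)(7−6)(7−12) = (−3)·(−1)·1·(−5) = −15 ≡ 11, so v_1 = 11^{−1} = 6 (mod 13).
  i = 2 (α = 10): (10−7)(10−8)(10−6)(10−12) = 3·2·4·(−2) = −48 ≡ 4, so v_2 = 4^{−1} = 10 (mod 13).
  i = 3 (α = 8): (8−7)(8−10)(8−6)(8−12) = 1·(−2)·2·(−4) = 16 ≡ 3, so v_3 = 3^{−1} = 9 (mod 13).
  i = 4 (α = 6): (6−7)(6−10)(6−8)(6−12) = (−1)·(−4)·(−2)·(−6) = 48 ≡ 9, so v_4 = 9^{−1} = 3 (mod 13).
  i = 5 (α = 12): (12−7)(12−10)(12−8)(12−6) = 5·2·4·6 = 240 ≡ 6, so v_5 = 6^{−1} = 11 (mod 13).
  v = [6, 10, 9, 3, 11].
Step 2: syndromes of r = [10, 8, 1, 2, 11] (all sums mod 13).
  S_0 = Σ v_i r_i = 6·10 + 10·8 + 9·1 + 3·2 + 11·11 = 276 ≡ 3.
  S_1 = Σ v_i α_i r_i = 6·7·10 + 10·10·8 + 9·8·1 + 3·6·2 + 11·12·11 = 2780 ≡ 11.
  α_i^2 mod 13 = [10, 9, 12, 10, 1].
  S_2 = Σ v_i α_i^2 r_i = 6·10·10 + 10·9·8 + 9·12·1 + 3·10·2 + 11·1·11 = 1609 ≡ 10.
  S = (3, 11, 10) ≠ 0, so r is not a codeword (an error is present).
Step 3: locate the error. For a single error e at position i, S_ℓ = v_i·e·α_i^ℓ, so α_err = S_1/S_0.
  S_0^{−1} = 3^{−1} = 9 (mod 13), so α_err = 11·9 = 99 ≡ 8 = α_3. Error position i = 3.
  Consistency check: S_2/S_1 = 10·6 = 60 ≡ 8 = α_err ✓ (single-error assumption holds).
Step 4: error magnitude e = S_0/v_3 = S_0·∏_{j≠3}(α_3 − α_j) = 3·3 = 9 ≡ 9 (mod 13).
Step 5: correct position 3: c_3 = r_3 − e = 1 − 9 ≡ 5 (mod 13). Hence c = [10, 8, 5, 2, 11].
  Check: interpolating c through the α_i gives m(x) = 6 + 8·x (degree < 2) with m(α_i) = c_i for every i, so c is indeed a codeword.


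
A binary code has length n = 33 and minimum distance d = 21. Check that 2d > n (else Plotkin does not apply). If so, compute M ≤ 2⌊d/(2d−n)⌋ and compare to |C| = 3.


Plotkin bound M ≤ 4; given |C| = 3 ≤ bound (satisfied).

Check applicability: 2d = 42, n = 33.
2d − n = 9 > 0, so Plotkin applies.
Compute d/(2d−n) = 21/9 ≈ 2.3333.
⌊d/(2d−n)⌋ = 2.
Plotkin bound: M ≤ 2·2 = 4.
Given |C| = 3, check: satisfied.
This |C| is below the Plotkin bound.


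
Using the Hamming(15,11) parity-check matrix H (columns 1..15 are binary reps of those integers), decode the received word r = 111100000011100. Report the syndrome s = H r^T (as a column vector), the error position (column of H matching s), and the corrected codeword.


s = (1, 1, 1, 0)^T, error position = 14, corrected codeword c = 111100000011110

Compute s = H r^T mod 2 one row at a time:
  s_1 = 0 + 0 + 0 + 1 + 1 + 1 + 0 + 0 = 3 ≡ 1 (mod 2).
  s_2 = 1 + 0 + 0 + 0 + 1 + 1 + 0 + 0 = 3 ≡ 1 (mod 2).
  s_3 = 1 + 1 + 0 + 0 + 0 + 1 + 0 + 0 = 3 ≡ 1 (mod 2).
  s_4 = 1 + 1 + 0 + 0 + 0 + 1 + 1 + 0 = 4 ≡ 0 (mod 2).
s = (1, 1, 1, 0)^T — this equals column 14 of H (binary 1110), so error is at position 14.
Correct: flip bit 14 of r = 111100000011100 to get c = 111100000011110.


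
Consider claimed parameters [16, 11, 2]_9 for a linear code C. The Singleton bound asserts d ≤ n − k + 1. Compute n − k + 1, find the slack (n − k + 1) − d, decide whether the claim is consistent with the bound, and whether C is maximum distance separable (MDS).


Singleton RHS = n − k + 1 = 6, slack = 4, bound satisfied, not MDS.

Singleton bound: d ≤ n − k + 1.
Here n = 16, k = 11, so n − k + 1 = 6.
Given d = 2, check d ≤ 6: YES.
Slack = (n − k + 1) − d = 4.
The code is NOT MDS (slack = 4 > 0).
Description: the claimed parameters are [16, 11, 2]_9; such a code would be non-MDS.


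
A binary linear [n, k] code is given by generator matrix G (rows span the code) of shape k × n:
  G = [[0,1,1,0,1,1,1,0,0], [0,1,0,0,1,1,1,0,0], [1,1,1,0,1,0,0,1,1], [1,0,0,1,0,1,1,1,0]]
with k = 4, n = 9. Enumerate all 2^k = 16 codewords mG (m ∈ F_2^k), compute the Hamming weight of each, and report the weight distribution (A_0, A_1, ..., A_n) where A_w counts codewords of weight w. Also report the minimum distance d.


Weight distribution: A_0 = 1, A_1 = 1, A_2 = 1, A_3 = 1, A_4 = 1, A_5 = 5, A_6 = 5, A_7 = 1. Minimum distance d = 1.

Enumerate all 2^4 = 16 messages m ∈ F_2^4.
For each, compute codeword c = mG in F_2^9, then tally its weight.
  m = 0000 → c = 000000000, weight = 0.
  m = 1000 → c = 011011100, weight = 5.
  m = 0100 → c = 010011100, weight = 4.
  m = 1100 → c = 001000000, weight = 1.
  m = 0010 → c = 111010011, weight = 6.
  m = 1010 → c = 100001111, weight = 5.
  m = 0110 → c = 101001111, weight = 6.
  m = 1110 → c = 110010011, weight = 5.
  m = 0001 → c = 100101110, weight = 5.
  m = 1001 → c = 111110010, weight = 6.
  m = 0101 → c = 110110010, weight = 5.
  m = 1101 → c = 101101110, weight = 6.
  m = 0011 → c = 011111101, weight = 7.
  m = 1011 → c = 000100001, weight = 2.
  m = 0111 → c = 001100001, weight = 3.
  m = 1111 → c = 010111101, weight = 6.
Tally weights:
  weight 0: 1 codewords.
  weight 1: 1 codewords.
  weight 2: 1 codewords.
  weight 3: 1 codewords.
  weight 4: 1 codewords.
  weight 5: 5 codewords.
  weight 6: 5 codewords.
  weight 7: 1 codewords.
Minimum distance d = smallest w > 0 with A_w > 0 = 1.
Sanity: Σ A_w = 16 = 2^4 = 16 ✓.


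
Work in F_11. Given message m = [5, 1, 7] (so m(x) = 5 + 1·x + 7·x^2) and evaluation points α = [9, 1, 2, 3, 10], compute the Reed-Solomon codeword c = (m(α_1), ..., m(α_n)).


c = [9, 2, 2, 5, 0]

Message polynomial: m(x) = 5 + 1·x + 7·x^2 (mod 11).
For each evaluation point α_i, compute m(α_i) mod 11:
  α_1 = 9: Horner steps 7 → 9 → 9, so m(9) = 9.
  α_2 = 1: Horner steps 7 → 8 → 2, so m(1) = 2.
  α_3 = 2: Horner steps 7 → 4 → 2, so m(2) = 2.
  α_4 = 3: Horner steps 7 → 0 → 5, so m(3) = 5.
  α_5 = 10: Horner steps 7 → 5 → 0, so m(10) = 0.
Codeword c = [9, 2, 2, 5, 0] ∈ F_11^5.


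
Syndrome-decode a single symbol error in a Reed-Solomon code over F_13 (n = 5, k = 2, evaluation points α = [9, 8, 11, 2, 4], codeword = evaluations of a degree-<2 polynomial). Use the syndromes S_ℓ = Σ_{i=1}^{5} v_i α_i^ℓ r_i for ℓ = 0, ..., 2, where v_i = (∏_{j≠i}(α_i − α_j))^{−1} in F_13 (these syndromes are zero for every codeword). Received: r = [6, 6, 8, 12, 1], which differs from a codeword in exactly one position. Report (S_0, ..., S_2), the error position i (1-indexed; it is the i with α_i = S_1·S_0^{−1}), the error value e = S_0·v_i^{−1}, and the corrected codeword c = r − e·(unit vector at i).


S = (2, 3, 11), error at position 2, error magnitude e = 1, c = [6, 5, 8, 12, 1].

Step 1: column multipliers v_i = (∏_{j≠i}(α_i − α_j))^{−1} mod 13.
  i = 1 (α = 9): (9−8)(9−11)(9−2)(9−4) = 1·(−2)·7·5 = −70 ≡ 8, so v_1 = 8^{−1} = 5 (mod 13).
  i = 2 (α = 8): (8−9)(8−11)(8−2)(8−4) = (−1)·(−3)·6·4 = 72 ≡ 7, so v_2 = 7^{−1} = 2 (mod 13).
  i = 3 (α = 11): (11−9)(11−8)(11−2)(11−4) = 2·3·9·7 = 378 ≡ 1, so v_3 = 1^{−1} = 1 (mod 13).
  i = 4 (α = 2): (2−9)(2−8)(2−11)(2−4) = (−7)·(−6)·(−9)·(−2) = 756 ≡ 2, so v_4 = 2^{−1} = 7 (mod 13).
  i = 5 (α = 4): (4−9)(4−8)(4−11)(4−2) = (−5)·(−4)·(−7)·2 = −280 ≡ 6, so v_5 = 6^{−1} = 11 (mod 13).
  v = [5, 2, 1, 7, 11].
Step 2: syndromes of r = [6, 6, 8, 12, 1] (all sums mod 13).
  S_0 = Σ v_i r_i = 5·6 + 2·6 + 1·8 + 7·12 + 11·1 = 145 ≡ 2.
  S_1 = Σ v_i α_i r_i = 5·9·6 + 2·8·6 + 1·11·8 + 7·2·12 + 11·4·1 = 666 ≡ 3.
  α_i^2 mod 13 = [3, 12, 4, 4, 3].
  S_2 = Σ v_i α_i^2 r_i = 5·3·6 + 2·12·6 + 1·4·8 + 7·4·12 + 11·3·1 = 635 ≡ 11.
  S = (2, 3, 11) ≠ 0, so r is not a codeword (an error is present).
Step 3: locate the error. For a single error e at position i, S_ℓ = v_i·e·α_i^ℓ, so α_err = S_1/S_0.
  S_0^{−1} = 2^{−1} = 7 (mod 13), so α_err = 3·7 = 21 ≡ 8 = α_2. Error position i = 2.
  Consistency check: S_2/S_1 = 11·9 = 99 ≡ 8 = α_err ✓ (single-error assumption holds).
Step 4: error magnitude e = S_0/v_2 = S_0·∏_{j≠2}(α_2 − α_j) = 2·7 = 14 ≡ 1 (mod 13).
Step 5: correct position 2: c_2 = r_2 − e = 6 − 1 ≡ 5 (mod 13). Hence c = [6, 5, 8, 12, 1].
  Check: interpolating c through the α_i gives m(x) = 10 + 1·x (degree < 2) with m(α_i) = c_i for every i, so c is indeed a codeword.


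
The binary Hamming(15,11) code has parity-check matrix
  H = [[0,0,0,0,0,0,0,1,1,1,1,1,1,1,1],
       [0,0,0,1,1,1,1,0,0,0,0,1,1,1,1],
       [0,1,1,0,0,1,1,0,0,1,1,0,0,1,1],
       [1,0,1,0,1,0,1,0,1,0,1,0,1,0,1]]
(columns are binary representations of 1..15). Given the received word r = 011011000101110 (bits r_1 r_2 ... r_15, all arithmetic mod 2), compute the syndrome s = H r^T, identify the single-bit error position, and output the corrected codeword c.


s = (0, 1, 1, 1)^T, error position = 7, corrected codeword c = 011011100101110

Compute s = H r^T mod 2 one row at a time:
  s_1 = 0 + 0 + 1 + 0 + 1 + 1 + 1 + 0 = 4 ≡ 0 (mod 2).
  s_2 = 0 + 1 + 1 + 0 + 1 + 1 + 1 + 0 = 5 ≡ 1 (mod 2).
  s_3 = 1 + 1 + 1 + 0 + 1 + 0 + 1 + 0 = 5 ≡ 1 (mod 2).
  s_4 = 0 + 1 + 1 + 0 + 0 + 0 + 1 + 0 = 3 ≡ 1 (mod 2).
s = (0, 1, 1, 1)^T — this equals column 7 of H (binary 0111), so error is at position 7.
Correct: flip bit 7 of r = 011011000101110 to get c = 011011100101110.


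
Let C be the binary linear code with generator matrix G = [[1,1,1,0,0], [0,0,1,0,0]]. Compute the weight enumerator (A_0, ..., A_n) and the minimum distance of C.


Weight distribution: A_0 = 1, A_1 = 1, A_2 = 1, A_3 = 1. Minimum distance d = 1.

Enumerate all 2^2 = 4 messages m ∈ F_2^2.
For each, compute codeword c = mG in F_2^5, then tally its weight.
  m = 00 → c = 00000, weight = 0.
  m = 10 → c = 11100, weight = 3.
  m = 01 → c = 00100, weight = 1.
  m = 11 → c = 11000, weight = 2.
Tally weights:
  weight 0: 1 codewords.
  weight 1: 1 codewords.
  weight 2: 1 codewords.
  weight 3: 1 codewords.
Minimum distance d = smallest w > 0 with A_w > 0 = 1.
Sanity: Σ A_w = 4 = 2^2 = 4 ✓.


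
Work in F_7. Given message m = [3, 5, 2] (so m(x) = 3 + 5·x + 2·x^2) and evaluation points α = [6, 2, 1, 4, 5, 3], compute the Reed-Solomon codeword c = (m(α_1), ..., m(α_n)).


c = [0, 0, 3, 6, 1, 1]

Message polynomial: m(x) = 3 + 5·x + 2·x^2 (mod 7).
For each evaluation point α_i, compute m(α_i) mod 7:
  α_1 = 6: Horner steps 2 → 3 → 0, so m(6) = 0.
  α_2 = 2: Horner steps 2 → 2 → 0, so m(2) = 0.
  α_3 = 1: Horner steps 2 → 0 → 3, so m(1) = 3.
  α_4 = 4: Horner steps 2 → 6 → 6, so m(4) = 6.
  α_5 = 5: Horner steps 2 → 1 → 1, so m(5) = 1.
  α_6 = 3: Horner steps 2 → 4 → 1, so m(3) = 1.
Codeword c = [0, 0, 3, 6, 1, 1] ∈ F_7^6.


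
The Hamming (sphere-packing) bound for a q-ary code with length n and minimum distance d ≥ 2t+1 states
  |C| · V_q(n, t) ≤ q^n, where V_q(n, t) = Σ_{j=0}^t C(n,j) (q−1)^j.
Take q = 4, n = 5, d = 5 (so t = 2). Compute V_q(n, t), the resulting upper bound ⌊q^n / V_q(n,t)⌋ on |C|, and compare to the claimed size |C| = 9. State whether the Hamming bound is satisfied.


V_q(n, t) = 106, q^n = 1024, Hamming bound = 9, |C| = 9 ≤ bound (satisfied).

Step 1: Compute V_q(n, t) = Σ_{j=0}^2 C(n, j) (q−1)^j.
  j = 0: C(5,0)·(3)^0 = 1·1 = 1.
  j = 1: C(5,1)·(3)^1 = 5·3 = 15.
  j = 2: C(5,2)·(3)^2 = 10·9 = 90.
  V_q(n, t) = 1 + 15 + 90 = 106.
Step 2: q^n = 4^5 = 1024.
Step 3: Hamming bound ⌊q^n / V_q(n,t)⌋ = ⌊1024/106⌋ = 9.
Step 4: Compare |C| = 9 to 9: satisfied.
The claimed |C| lies at the Hamming bound (tight).


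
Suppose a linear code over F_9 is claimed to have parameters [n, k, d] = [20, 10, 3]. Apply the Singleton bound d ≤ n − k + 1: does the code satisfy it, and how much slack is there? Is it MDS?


Singleton RHS = n − k + 1 = 11, slack = 8, bound satisfied, not MDS.

Singleton bound: d ≤ n − k + 1.
Here n = 20, k = 10, so n − k + 1 = 11.
Given d = 3, check d ≤ 11: YES.
Slack = (n − k + 1) − d = 8.
The code is NOT MDS (slack = 8 > 0).
Description: the claimed parameters are [20, 10, 3]_9; such a code would be non-MDS.


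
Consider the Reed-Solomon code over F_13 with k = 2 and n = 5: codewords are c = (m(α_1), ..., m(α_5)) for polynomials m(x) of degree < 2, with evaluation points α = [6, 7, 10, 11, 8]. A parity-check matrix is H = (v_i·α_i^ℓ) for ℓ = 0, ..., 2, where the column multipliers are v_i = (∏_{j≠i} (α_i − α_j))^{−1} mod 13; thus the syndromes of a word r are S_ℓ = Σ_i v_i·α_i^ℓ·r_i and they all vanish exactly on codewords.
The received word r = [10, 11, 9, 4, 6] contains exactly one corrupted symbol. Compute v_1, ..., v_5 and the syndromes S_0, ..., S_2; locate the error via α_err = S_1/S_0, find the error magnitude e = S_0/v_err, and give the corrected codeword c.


S = (7, 3, 5), error at position 1, error magnitude e = 7, c = [3, 11, 9, 4, 6].

Step 1: column multipliers v_i = (∏_{j≠i}(α_i − α_j))^{−1} mod 13.
  i = 1 (α = 6): (6−7)(6−10)(6−11)(6−8) = (−1)·(−4)·(−5)·(−2) = 40 ≡ 1, so v_1 = 1^{−1} = 1 (mod 13).
  i = 2 (α = 7): (7−6)(7−10)(7−11)(7−8) = 1·(−3)·(−4)·(−1) = −12 ≡ 1, so v_2 = 1^{−1} = 1 (mod 13).
  i = 3 (α = 10): (10−6)(10−7)(10−11)(10−8) = 4·3·(−1)·2 = −24 ≡ 2, so v_3 = 2^{−1} = 7 (mod 13).
  i = 4 (α = 11): (11−6)(11−7)(11−10)(11−8) = 5·4·1·3 = 60 ≡ 8, so v_4 = 8^{−1} = 5 (mod 13).
  i = 5 (α = 8): (8−6)(8−7)(8−10)(8−11) = 2·1·(−2)·(−3) = 12 ≡ 12, so v_5 = 12^{−1} = 12 (mod 13).
  v = [1, 1, 7, 5, 12].
Step 2: syndromes of r = [10, 11, 9, 4, 6] (all sums mod 13).
  S_0 = Σ v_i r_i = 1·10 + 1·11 + 7·9 + 5·4 + 12·6 = 176 ≡ 7.
  S_1 = Σ v_i α_i r_i = 1·6·10 + 1·7·11 + 7·10·9 + 5·11·4 + 12·8·6 = 1563 ≡ 3.
  α_i^2 mod 13 = [10, 10, 9, 4, 12].
  S_2 = Σ v_i α_i^2 r_i = 1·10·10 + 1·10·11 + 7·9·9 + 5·4·4 + 12·12·6 = 1721 ≡ 5.
  S = (7, 3, 5) ≠ 0, so r is not a codeword (an error is present).
Step 3: locate the error. For a single error e at position i, S_ℓ = v_i·e·α_i^ℓ, so α_err = S_1/S_0.
  S_0^{−1} = 7^{−1} = 2 (mod 13), so α_err = 3·2 = 6 ≡ 6 = α_1. Error position i = 1.
  Consistency check: S_2/S_1 = 5·9 = 45 ≡ 6 = α_err ✓ (single-error assumption holds).
Step 4: error magnitude e = S_0/v_1 = S_0·∏_{j≠1}(α_1 − α_j) = 7·1 = 7 ≡ 7 (mod 13).
Step 5: correct position 1: c_1 = r_1 − e = 10 − 7 ≡ 3 (mod 13). Hence c = [3, 11, 9, 4, 6].
  Check: interpolating c through the α_i gives m(x) = 7 + 8·x (degree < 2) with m(α_i) = c_i for every i, so c is indeed a codeword.


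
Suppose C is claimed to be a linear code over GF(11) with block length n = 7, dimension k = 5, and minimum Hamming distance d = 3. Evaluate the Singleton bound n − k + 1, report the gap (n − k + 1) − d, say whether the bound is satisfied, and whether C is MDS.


Singleton RHS = n − k + 1 = 3, slack = 0, bound satisfied, MDS.

Singleton bound: d ≤ n − k + 1.
Here n = 7, k = 5, so n − k + 1 = 3.
Given d = 3, check d ≤ 3: YES.
Slack = (n − k + 1) − d = 0.
The code is MDS (slack = 0).
Description: the claimed parameters are [7, 5, 3]_11; such a code would be MDS (meets Singleton bound).


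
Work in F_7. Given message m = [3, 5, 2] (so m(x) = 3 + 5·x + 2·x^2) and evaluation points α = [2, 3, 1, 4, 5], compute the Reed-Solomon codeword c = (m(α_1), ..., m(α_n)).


c = [0, 1, 3, 6, 1]

Message polynomial: m(x) = 3 + 5·x + 2·x^2 (mod 7).
For each evaluation point α_i, compute m(α_i) mod 7:
  α_1 = 2: Horner steps 2 → 2 → 0, so m(2) = 0.
  α_2 = 3: Horner steps 2 → 4 → 1, so m(3) = 1.
  α_3 = 1: Horner steps 2 → 0 → 3, so m(1) = 3.
  α_4 = 4: Horner steps 2 → 6 → 6, so m(4) = 6.
  α_5 = 5: Horner steps 2 → 1 → 1, so m(5) = 1.
Codeword c = [0, 1, 3, 6, 1] ∈ F_7^5.


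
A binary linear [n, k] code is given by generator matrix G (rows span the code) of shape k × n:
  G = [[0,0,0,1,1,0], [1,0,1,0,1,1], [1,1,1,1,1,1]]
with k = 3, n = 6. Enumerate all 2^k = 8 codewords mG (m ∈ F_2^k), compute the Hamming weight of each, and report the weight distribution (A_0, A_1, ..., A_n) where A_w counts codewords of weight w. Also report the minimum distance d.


Weight distribution: A_0 = 1, A_2 = 3, A_4 = 3, A_6 = 1. Minimum distance d = 2.

Enumerate all 2^3 = 8 messages m ∈ F_2^3.
For each, compute codeword c = mG in F_2^6, then tally its weight.
  m = 000 → c = 000000, weight = 0.
  m = 100 → c = 000110, weight = 2.
  m = 010 → c = 101011, weight = 4.
  m = 110 → c = 101101, weight = 4.
  m = 001 → c = 111111, weight = 6.
  m = 101 → c = 111001, weight = 4.
  m = 011 → c = 010100, weight = 2.
  m = 111 → c = 010010, weight = 2.
Tally weights:
  weight 0: 1 codewords.
  weight 2: 3 codewords.
  weight 4: 3 codewords.
  weight 6: 1 codewords.
Minimum distance d = smallest w > 0 with A_w > 0 = 2.
Sanity: Σ A_w = 8 = 2^3 = 8 ✓.


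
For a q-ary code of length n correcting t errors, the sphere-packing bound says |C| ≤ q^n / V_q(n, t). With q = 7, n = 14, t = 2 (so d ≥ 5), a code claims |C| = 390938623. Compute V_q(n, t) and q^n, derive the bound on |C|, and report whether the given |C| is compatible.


V_q(n, t) = 3361, q^n = 678223072849, Hamming bound = 201792047, |C| = 390938623 > bound (violated).

Step 1: Compute V_q(n, t) = Σ_{j=0}^2 C(n, j) (q−1)^j.
  j = 0: C(14,0)·(6)^0 = 1·1 = 1.
  j = 1: C(14,1)·(6)^1 = 14·6 = 84.
  j = 2: C(14,2)·(6)^2 = 91·36 = 3276.
  V_q(n, t) = 1 + 84 + 3276 = 3361.
Step 2: q^n = 7^14 = 678223072849.
Step 3: Hamming bound ⌊q^n / V_q(n,t)⌋ = ⌊678223072849/3361⌋ = 201792047.
Step 4: Compare |C| = 390938623 to 201792047: violated.
The claimed |C| lies above the Hamming bound, so no 7-ary code of length 14 with d ≥ 5 can have 390938623 codewords.


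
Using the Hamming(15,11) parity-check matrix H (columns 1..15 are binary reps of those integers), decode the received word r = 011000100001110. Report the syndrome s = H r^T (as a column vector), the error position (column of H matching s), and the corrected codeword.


s = (1, 0, 0, 1)^T, error position = 9, corrected codeword c = 011000101001110

Compute s = H r^T mod 2 one row at a time:
  s_1 = 0 + 0 + 0 + 0 + 1 + 1 + 1 + 0 = 3 ≡ 1 (mod 2).
  s_2 = 0 + 0 + 0 + 1 + 1 + 1 + 1 + 0 = 4 ≡ 0 (mod 2).
  s_3 = 1 + 1 + 0 + 1 + 0 + 0 + 1 + 0 = 4 ≡ 0 (mod 2).
  s_4 = 0 + 1 + 0 + 1 + 0 + 0 + 1 + 0 = 3 ≡ 1 (mod 2).
s = (1, 0, 0, 1)^T — this equals column 9 of H (binary 1001), so error is at position 9.
Correct: flip bit 9 of r = 011000100001110 to get c = 011000101001110.


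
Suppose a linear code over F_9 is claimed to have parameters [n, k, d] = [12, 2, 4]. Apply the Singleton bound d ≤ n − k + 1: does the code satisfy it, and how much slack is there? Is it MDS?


Singleton RHS = n − k + 1 = 11, slack = 7, bound satisfied, not MDS.

Singleton bound: d ≤ n − k + 1.
Here n = 12, k = 2, so n − k + 1 = 11.
Given d = 4, check d ≤ 11: YES.
Slack = (n − k + 1) − d = 7.
The code is NOT MDS (slack = 7 > 0).
Description: the claimed parameters are [12, 2, 4]_9; such a code would be non-MDS.


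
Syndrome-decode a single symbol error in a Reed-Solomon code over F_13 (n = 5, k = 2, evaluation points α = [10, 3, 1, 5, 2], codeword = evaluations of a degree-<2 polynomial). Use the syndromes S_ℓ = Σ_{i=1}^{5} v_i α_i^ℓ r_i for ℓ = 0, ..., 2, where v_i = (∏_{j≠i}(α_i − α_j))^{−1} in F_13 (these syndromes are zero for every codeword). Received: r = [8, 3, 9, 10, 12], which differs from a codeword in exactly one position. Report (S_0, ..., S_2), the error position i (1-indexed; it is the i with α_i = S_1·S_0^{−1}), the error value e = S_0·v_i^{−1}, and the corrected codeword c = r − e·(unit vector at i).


S = (3, 6, 12), error at position 5, error magnitude e = 6, c = [8, 3, 9, 10, 6].

Step 1: column multipliers v_i = (∏_{j≠i}(α_i − α_j))^{−1} mod 13.
  i = 1 (α = 10): (10−3)(10−1)(10−5)(10−2) = 7·9·5·8 = 2520 ≡ 11, so v_1 = 11^{−1} = 6 (mod 13).
  i = 2 (α = 3): (3−10)(3−1)(3−5)(3−2) = (−7)·2·(−2)·1 = 28 ≡ 2, so v_2 = 2^{−1} = 7 (mod 13).
  i = 3 (α = 1): (1−10)(1−3)(1−5)(1−2) = (−9)·(−2)·(−4)·(−1) = 72 ≡ 7, so v_3 = 7^{−1} = 2 (mod 13).
  i = 4 (α = 5): (5−10)(5−3)(5−1)(5−2) = (−5)·2·4·3 = −120 ≡ 10, so v_4 = 10^{−1} = 4 (mod 13).
  i = 5 (α = 2): (2−10)(2−3)(2−1)(2−5) = (−8)·(−1)·1·(−3) = −24 ≡ 2, so v_5 = 2^{−1} = 7 (mod 13).
  v = [6, 7, 2, 4, 7].
Step 2: syndromes of r = [8, 3, 9, 10, 12] (all sums mod 13).
  S_0 = Σ v_i r_i = 6·8 + 7·3 + 2·9 + 4·10 + 7·12 = 211 ≡ 3.
  S_1 = Σ v_i α_i r_i = 6·10·8 + 7·3·3 + 2·1·9 + 4·5·10 + 7·2·12 = 929 ≡ 6.
  α_i^2 mod 13 = [9, 9, 1, 12, 4].
  S_2 = Σ v_i α_i^2 r_i = 6·9·8 + 7·9·3 + 2·1·9 + 4·12·10 + 7·4·12 = 1455 ≡ 12.
  S = (3, 6, 12) ≠ 0, so r is not a codeword (an error is present).
Step 3: locate the error. For a single error e at position i, S_ℓ = v_i·e·α_i^ℓ, so α_err = S_1/S_0.
  S_0^{−1} = 3^{−1} = 9 (mod 13), so α_err = 6·9 = 54 ≡ 2 = α_5. Error position i = 5.
  Consistency check: S_2/S_1 = 12·11 = 132 ≡ 2 = α_err ✓ (single-error assumption holds).
Step 4: error magnitude e = S_0/v_5 = S_0·∏_{j≠5}(α_5 − α_j) = 3·2 = 6 ≡ 6 (mod 13).
Step 5: correct position 5: c_5 = r_5 − e = 12 − 6 ≡ 6 (mod 13). Hence c = [8, 3, 9, 10, 6].
  Check: interpolating c through the α_i gives m(x) = 12 + 10·x (degree < 2) with m(α_i) = c_i for every i, so c is indeed a codeword.


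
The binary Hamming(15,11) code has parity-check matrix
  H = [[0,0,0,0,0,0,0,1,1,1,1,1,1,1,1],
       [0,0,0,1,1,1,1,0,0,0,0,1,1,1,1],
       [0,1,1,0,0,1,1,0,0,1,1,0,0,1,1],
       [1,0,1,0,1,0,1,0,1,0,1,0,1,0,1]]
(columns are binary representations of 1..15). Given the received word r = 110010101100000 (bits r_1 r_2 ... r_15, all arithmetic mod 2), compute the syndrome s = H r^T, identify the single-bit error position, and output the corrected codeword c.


s = (0, 0, 1, 0)^T, error position = 2, corrected codeword c = 100010101100000

Compute s = H r^T mod 2 one row at a time:
  s_1 = 0 + 1 + 1 + 0 + 0 + 0 + 0 + 0 = 2 ≡ 0 (mod 2).
  s_2 = 0 + 1 + 0 + 1 + 0 + 0 + 0 + 0 = 2 ≡ 0 (mod 2).
  s_3 = 1 + 0 + 0 + 1 + 1 + 0 + 0 + 0 = 3 ≡ 1 (mod 2).
  s_4 = 1 + 0 + 1 + 1 + 1 + 0 + 0 + 0 = 4 ≡ 0 (mod 2).
s = (0, 0, 1, 0)^T — this equals column 2 of H (binary 0010), so error is at position 2.
Correct: flip bit 2 of r = 110010101100000 to get c = 100010101100000.


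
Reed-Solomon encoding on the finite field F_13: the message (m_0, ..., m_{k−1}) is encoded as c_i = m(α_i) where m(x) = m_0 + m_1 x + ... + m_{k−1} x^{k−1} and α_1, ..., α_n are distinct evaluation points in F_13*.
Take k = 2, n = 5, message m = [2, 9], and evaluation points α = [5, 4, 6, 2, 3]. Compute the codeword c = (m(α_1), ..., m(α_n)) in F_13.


c = [8, 12, 4, 7, 3]

Message polynomial: m(x) = 2 + 9·x (mod 13).
For each evaluation point α_i, compute m(α_i) mod 13:
  α_1 = 5: Horner steps 9 → 8, so m(5) = 8.
  α_2 = 4: Horner steps 9 → 12, so m(4) = 12.
  α_3 = 6: Horner steps 9 → 4, so m(6) = 4.
  α_4 = 2: Horner steps 9 → 7, so m(2) = 7.
  α_5 = 3: Horner steps 9 → 3, so m(3) = 3.
Codeword c = [8, 12, 4, 7, 3] ∈ F_13^5.


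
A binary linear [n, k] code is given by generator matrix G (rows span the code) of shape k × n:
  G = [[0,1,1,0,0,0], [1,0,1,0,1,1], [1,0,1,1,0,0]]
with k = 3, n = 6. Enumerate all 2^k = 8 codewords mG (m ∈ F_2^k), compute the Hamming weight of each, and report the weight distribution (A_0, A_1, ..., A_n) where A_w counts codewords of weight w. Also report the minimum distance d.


Weight distribution: A_0 = 1, A_2 = 1, A_3 = 3, A_4 = 2, A_5 = 1. Minimum distance d = 2.

Enumerate all 2^3 = 8 messages m ∈ F_2^3.
For each, compute codeword c = mG in F_2^6, then tally its weight.
  m = 000 → c = 000000, weight = 0.
  m = 100 → c = 011000, weight = 2.
  m = 010 → c = 101011, weight = 4.
  m = 110 → c = 110011, weight = 4.
  m = 001 → c = 101100, weight = 3.
  m = 101 → c = 110100, weight = 3.
  m = 011 → c = 000111, weight = 3.
  m = 111 → c = 011111, weight = 5.
Tally weights:
  weight 0: 1 codewords.
  weight 2: 1 codewords.
  weight 3: 3 codewords.
  weight 4: 2 codewords.
  weight 5: 1 codewords.
Minimum distance d = smallest w > 0 with A_w > 0 = 2.
Sanity: Σ A_w = 8 = 2^3 = 8 ✓.


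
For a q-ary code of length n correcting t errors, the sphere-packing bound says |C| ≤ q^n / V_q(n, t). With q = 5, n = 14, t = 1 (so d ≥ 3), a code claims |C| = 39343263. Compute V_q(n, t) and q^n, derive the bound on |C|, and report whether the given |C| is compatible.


V_q(n, t) = 57, q^n = 6103515625, Hamming bound = 107079221, |C| = 39343263 ≤ bound (satisfied).

Step 1: Compute V_q(n, t) = Σ_{j=0}^1 C(n, j) (q−1)^j.
  j = 0: C(14,0)·(4)^0 = 1·1 = 1.
  j = 1: C(14,1)·(4)^1 = 14·4 = 56.
  V_q(n, t) = 1 + 56 = 57.
Step 2: q^n = 5^14 = 6103515625.
Step 3: Hamming bound ⌊q^n / V_q(n,t)⌋ = ⌊6103515625/57⌋ = 107079221.
Step 4: Compare |C| = 39343263 to 107079221: satisfied.
The claimed |C| lies below the Hamming bound.


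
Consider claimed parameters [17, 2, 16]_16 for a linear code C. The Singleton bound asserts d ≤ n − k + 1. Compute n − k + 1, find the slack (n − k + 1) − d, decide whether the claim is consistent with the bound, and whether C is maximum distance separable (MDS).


Singleton RHS = n − k + 1 = 16, slack = 0, bound satisfied, MDS.

Singleton bound: d ≤ n − k + 1.
Here n = 17, k = 2, so n − k + 1 = 16.
Given d = 16, check d ≤ 16: YES.
Slack = (n − k + 1) − d = 0.
The code is MDS (slack = 0).
Description: the claimed parameters are [17, 2, 16]_16; such a code would be MDS (meets Singleton bound).


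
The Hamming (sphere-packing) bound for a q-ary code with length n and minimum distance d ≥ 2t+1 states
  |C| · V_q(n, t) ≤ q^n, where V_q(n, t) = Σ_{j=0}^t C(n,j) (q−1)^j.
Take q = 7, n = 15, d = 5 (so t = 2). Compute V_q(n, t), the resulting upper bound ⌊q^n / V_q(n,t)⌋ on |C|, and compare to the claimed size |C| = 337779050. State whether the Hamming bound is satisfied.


V_q(n, t) = 3871, q^n = 4747561509943, Hamming bound = 1226443169, |C| = 337779050 ≤ bound (satisfied).

Step 1: Compute V_q(n, t) = Σ_{j=0}^2 C(n, j) (q−1)^j.
  j = 0: C(15,0)·(6)^0 = 1·1 = 1.
  j = 1: C(15,1)·(6)^1 = 15·6 = 90.
  j = 2: C(15,2)·(6)^2 = 105·36 = 3780.
  V_q(n, t) = 1 + 90 + 3780 = 3871.
Step 2: q^n = 7^15 = 4747561509943.
Step 3: Hamming bound ⌊q^n / V_q(n,t)⌋ = ⌊4747561509943/3871⌋ = 1226443169.
Step 4: Compare |C| = 337779050 to 1226443169: satisfied.
The claimed |C| lies below the Hamming bound.


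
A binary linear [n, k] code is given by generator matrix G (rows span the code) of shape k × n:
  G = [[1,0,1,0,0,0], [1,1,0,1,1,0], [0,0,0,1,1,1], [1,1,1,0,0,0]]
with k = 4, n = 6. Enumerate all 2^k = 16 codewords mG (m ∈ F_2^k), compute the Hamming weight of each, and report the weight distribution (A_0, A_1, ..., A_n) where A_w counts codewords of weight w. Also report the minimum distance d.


Weight distribution: A_0 = 1, A_1 = 1, A_2 = 3, A_3 = 6, A_4 = 3, A_5 = 1, A_6 = 1. Minimum distance d = 1.

Enumerate all 2^4 = 16 messages m ∈ F_2^4.
For each, compute codeword c = mG in F_2^6, then tally its weight.
  m = 0000 → c = 000000, weight = 0.
  m = 1000 → c = 101000, weight = 2.
  m = 0100 → c = 110110, weight = 4.
  m = 1100 → c = 011110, weight = 4.
  m = 0010 → c = 000111, weight = 3.
  m = 1010 → c = 101111, weight = 5.
  m = 0110 → c = 110001, weight = 3.
  m = 1110 → c = 011001, weight = 3.
  m = 0001 → c = 111000, weight = 3.
  m = 1001 → c = 010000, weight = 1.
  m = 0101 → c = 001110, weight = 3.
  m = 1101 → c = 100110, weight = 3.
  m = 0011 → c = 111111, weight = 6.
  m = 1011 → c = 010111, weight = 4.
  m = 0111 → c = 001001, weight = 2.
  m = 1111 → c = 100001, weight = 2.
Tally weights:
  weight 0: 1 codewords.
  weight 1: 1 codewords.
  weight 2: 3 codewords.
  weight 3: 6 codewords.
  weight 4: 3 codewords.
  weight 5: 1 codewords.
  weight 6: 1 codewords.
Minimum distance d = smallest w > 0 with A_w > 0 = 1.
Sanity: Σ A_w = 16 = 2^4 = 16 ✓.


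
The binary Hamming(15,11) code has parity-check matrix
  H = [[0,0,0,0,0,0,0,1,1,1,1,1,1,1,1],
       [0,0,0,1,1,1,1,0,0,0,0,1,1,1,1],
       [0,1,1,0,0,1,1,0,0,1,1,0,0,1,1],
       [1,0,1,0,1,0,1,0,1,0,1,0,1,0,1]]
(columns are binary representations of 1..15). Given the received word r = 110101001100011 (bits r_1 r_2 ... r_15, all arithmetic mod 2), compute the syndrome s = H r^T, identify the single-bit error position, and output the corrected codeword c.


s = (0, 0, 1, 1)^T, error position = 3, corrected codeword c = 111101001100011

Compute s = H r^T mod 2 one row at a time:
  s_1 = 0 + 1 + 1 + 0 + 0 + 0 + 1 + 1 = 4 ≡ 0 (mod 2).
  s_2 = 1 + 0 + 1 + 0 + 0 + 0 + 1 + 1 = 4 ≡ 0 (mod 2).
  s_3 = 1 + 0 + 1 + 0 + 1 + 0 + 1 + 1 = 5 ≡ 1 (mod 2).
  s_4 = 1 + 0 + 0 + 0 + 1 + 0 + 0 + 1 = 3 ≡ 1 (mod 2).
s = (0, 0, 1, 1)^T — this equals column 3 of H (binary 0011), so error is at position 3.
Correct: flip bit 3 of r = 110101001100011 to get c = 111101001100011.


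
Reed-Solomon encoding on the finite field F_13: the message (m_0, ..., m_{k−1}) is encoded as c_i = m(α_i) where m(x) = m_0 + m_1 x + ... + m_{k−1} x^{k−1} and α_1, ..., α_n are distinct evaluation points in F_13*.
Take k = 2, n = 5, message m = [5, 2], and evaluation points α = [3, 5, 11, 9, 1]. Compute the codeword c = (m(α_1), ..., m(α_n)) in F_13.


c = [11, 2, 1, 10, 7]

Message polynomial: m(x) = 5 + 2·x (mod 13).
For each evaluation point α_i, compute m(α_i) mod 13:
  α_1 = 3: Horner steps 2 → 11, so m(3) = 11.
  α_2 = 5: Horner steps 2 → 2, so m(5) = 2.
  α_3 = 11: Horner steps 2 → 1, so m(11) = 1.
  α_4 = 9: Horner steps 2 → 10, so m(9) = 10.
  α_5 = 1: Horner steps 2 → 7, so m(1) = 7.
Codeword c = [11, 2, 1, 10, 7] ∈ F_13^5.


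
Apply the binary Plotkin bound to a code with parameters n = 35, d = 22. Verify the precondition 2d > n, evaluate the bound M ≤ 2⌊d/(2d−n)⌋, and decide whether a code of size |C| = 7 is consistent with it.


Plotkin bound M ≤ 4; given |C| = 7 > bound (violated).

Check applicability: 2d = 44, n = 35.
2d − n = 9 > 0, so Plotkin applies.
Compute d/(2d−n) = 22/9 ≈ 2.4444.
⌊d/(2d−n)⌋ = 2.
Plotkin bound: M ≤ 2·2 = 4.
Given |C| = 7, check: VIOLATED.
This |C| is above the Plotkin bound, so no binary code with n = 35, d = 22 and 7 codewords exists.


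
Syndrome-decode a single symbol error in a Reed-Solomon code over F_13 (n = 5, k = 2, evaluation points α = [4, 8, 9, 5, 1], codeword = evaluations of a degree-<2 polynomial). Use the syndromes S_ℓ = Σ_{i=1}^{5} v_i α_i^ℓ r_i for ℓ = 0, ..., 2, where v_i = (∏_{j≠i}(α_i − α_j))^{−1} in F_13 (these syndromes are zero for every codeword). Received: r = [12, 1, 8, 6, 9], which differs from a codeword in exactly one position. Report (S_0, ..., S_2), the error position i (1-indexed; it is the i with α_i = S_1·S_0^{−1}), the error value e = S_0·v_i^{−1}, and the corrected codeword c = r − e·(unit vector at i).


S = (2, 2, 2), error at position 5, error magnitude e = 5, c = [12, 1, 8, 6, 4].

Step 1: column multipliers v_i = (∏_{j≠i}(α_i − α_j))^{−1} mod 13.
  i = 1 (α = 4): (4−8)(4−9)(4−5)(4−1) = (−4)·(−5)·(−1)·3 = −60 ≡ 5, so v_1 = 5^{−1} = 8 (mod 13).
  i = 2 (α = 8): (8−4)(8−9)(8−5)(8−1) = 4·(−1)·3·7 = −84 ≡ 7, so v_2 = 7^{−1} = 2 (mod 13).
  i = 3 (α = 9): (9−4)(9−8)(9−5)(9−1) = 5·1·4·8 = 160 ≡ 4, so v_3 = 4^{−1} = 10 (mod 13).
  i = 4 (α = 5): (5−4)(5−8)(5−9)(5−1) = 1·(−3)·(−4)·4 = 48 ≡ 9, so v_4 = 9^{−1} = 3 (mod 13).
  i = 5 (α = 1): (1−4)(1−8)(1−9)(1−5) = (−3)·(−7)·(−8)·(−4) = 672 ≡ 9, so v_5 = 9^{−1} = 3 (mod 13).
  v = [8, 2, 10, 3, 3].
Step 2: syndromes of r = [12, 1, 8, 6, 9] (all sums mod 13).
  S_0 = Σ v_i r_i = 8·12 + 2·1 + 10·8 + 3·6 + 3·9 = 223 ≡ 2.
  S_1 = Σ v_i α_i r_i = 8·4·12 + 2·8·1 + 10·9·8 + 3·5·6 + 3·1·9 = 1237 ≡ 2.
  α_i^2 mod 13 = [3, 12, 3, 12, 1].
  S_2 = Σ v_i α_i^2 r_i = 8·3·12 + 2·12·1 + 10·3·8 + 3·12·6 + 3·1·9 = 795 ≡ 2.
  S = (2, 2, 2) ≠ 0, so r is not a codeword (an error is present).
Step 3: locate the error. For a single error e at position i, S_ℓ = v_i·e·α_i^ℓ, so α_err = S_1/S_0.
  S_0^{−1} = 2^{−1} = 7 (mod 13), so α_err = 2·7 = 14 ≡ 1 = α_5. Error position i = 5.
  Consistency check: S_2/S_1 = 2·7 = 14 ≡ 1 = α_err ✓ (single-error assumption holds).
Step 4: error magnitude e = S_0/v_5 = S_0·∏_{j≠5}(α_5 − α_j) = 2·9 = 18 ≡ 5 (mod 13).
Step 5: correct position 5: c_5 = r_5 − e = 9 − 5 ≡ 4 (mod 13). Hence c = [12, 1, 8, 6, 4].
  Check: interpolating c through the α_i gives m(x) = 10 + 7·x (degree < 2) with m(α_i) = c_i for every i, so c is indeed a codeword.


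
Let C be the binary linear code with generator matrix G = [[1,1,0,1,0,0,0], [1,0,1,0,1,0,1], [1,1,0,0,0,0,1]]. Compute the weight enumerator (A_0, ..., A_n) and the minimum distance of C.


Weight distribution: A_0 = 1, A_2 = 1, A_3 = 3, A_4 = 2, A_5 = 1. Minimum distance d = 2.

Enumerate all 2^3 = 8 messages m ∈ F_2^3.
For each, compute codeword c = mG in F_2^7, then tally its weight.
  m = 000 → c = 0000000, weight = 0.
  m = 100 → c = 1101000, weight = 3.
  m = 010 → c = 1010101, weight = 4.
  m = 110 → c = 0111101, weight = 5.
  m = 001 → c = 1100001, weight = 3.
  m = 101 → c = 0001001, weight = 2.
  m = 011 → c = 0110100, weight = 3.
  m = 111 → c = 1011100, weight = 4.
Tally weights:
  weight 0: 1 codewords.
  weight 2: 1 codewords.
  weight 3: 3 codewords.
  weight 4: 2 codewords.
  weight 5: 1 codewords.
Minimum distance d = smallest w > 0 with A_w > 0 = 2.
Sanity: Σ A_w = 8 = 2^3 = 8 ✓.


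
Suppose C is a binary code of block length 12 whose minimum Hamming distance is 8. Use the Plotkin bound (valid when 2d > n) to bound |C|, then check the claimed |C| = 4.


Plotkin bound M ≤ 4; given |C| = 4 ≤ bound (satisfied).

Check applicability: 2d = 16, n = 12.
2d − n = 4 > 0, so Plotkin applies.
Compute d/(2d−n) = 8/4 ≈ 2.0000.
⌊d/(2d−n)⌋ = 2.
Plotkin bound: M ≤ 2·2 = 4.
Given |C| = 4, check: satisfied.
This |C| is at the Plotkin bound.


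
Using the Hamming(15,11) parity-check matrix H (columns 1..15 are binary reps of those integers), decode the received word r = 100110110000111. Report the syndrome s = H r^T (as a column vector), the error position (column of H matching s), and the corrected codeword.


s = (0, 0, 1, 1)^T, error position = 3, corrected codeword c = 101110110000111

Compute s = H r^T mod 2 one row at a time:
  s_1 = 1 + 0 + 0 + 0 + 0 + 1 + 1 + 1 = 4 ≡ 0 (mod 2).
  s_2 = 1 + 1 + 0 + 1 + 0 + 1 + 1 + 1 = 6 ≡ 0 (mod 2).
  s_3 = 0 + 0 + 0 + 1 + 0 + 0 + 1 + 1 = 3 ≡ 1 (mod 2).
  s_4 = 1 + 0 + 1 + 1 + 0 + 0 + 1 + 1 = 5 ≡ 1 (mod 2).
s = (0, 0, 1, 1)^T — this equals column 3 of H (binary 0011), so error is at position 3.
Correct: flip bit 3 of r = 100110110000111 to get c = 101110110000111.


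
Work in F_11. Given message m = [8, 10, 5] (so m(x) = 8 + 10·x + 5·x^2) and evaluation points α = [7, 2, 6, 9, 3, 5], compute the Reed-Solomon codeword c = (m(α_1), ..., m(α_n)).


c = [4, 4, 6, 8, 6, 7]

Message polynomial: m(x) = 8 + 10·x + 5·x^2 (mod 11).
For each evaluation point α_i, compute m(α_i) mod 11:
  α_1 = 7: Horner steps 5 → 1 → 4, so m(7) = 4.
  α_2 = 2: Horner steps 5 → 9 → 4, so m(2) = 4.
  α_3 = 6: Horner steps 5 → 7 → 6, so m(6) = 6.
  α_4 = 9: Horner steps 5 → 0 → 8, so m(9) = 8.
  α_5 = 3: Horner steps 5 → 3 → 6, so m(3) = 6.
  α_6 = 5: Horner steps 5 → 2 → 7, so m(5) = 7.
Codeword c = [4, 4, 6, 8, 6, 7] ∈ F_11^6.


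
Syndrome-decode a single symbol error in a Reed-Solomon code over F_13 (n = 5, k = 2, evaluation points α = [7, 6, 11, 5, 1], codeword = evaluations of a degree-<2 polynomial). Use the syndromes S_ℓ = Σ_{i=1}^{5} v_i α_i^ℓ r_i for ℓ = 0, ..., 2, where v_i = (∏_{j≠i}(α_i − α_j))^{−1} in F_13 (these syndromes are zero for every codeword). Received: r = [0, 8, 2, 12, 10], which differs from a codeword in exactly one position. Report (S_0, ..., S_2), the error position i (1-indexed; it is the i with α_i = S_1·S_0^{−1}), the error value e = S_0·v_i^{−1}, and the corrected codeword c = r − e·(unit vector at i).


S = (11, 1, 6), error at position 2, error magnitude e = 2, c = [0, 6, 2, 12, 10].

Step 1: column multipliers v_i = (∏_{j≠i}(α_i − α_j))^{−1} mod 13.
  i = 1 (α = 7): (7−6)(7−11)(7−5)(7−1) = 1·(−4)·2·6 = −48 ≡ 4, so v_1 = 4^{−1} = 10 (mod 13).
  i = 2 (α = 6): (6−7)(6−11)(6−5)(6−1) = (−1)·(−5)·1·5 = 25 ≡ 12, so v_2 = 12^{−1} = 12 (mod 13).
  i = 3 (α = 11): (11−7)(11−6)(11−5)(11−1) = 4·5·6·10 = 1200 ≡ 4, so v_3 = 4^{−1} = 10 (mod 13).
  i = 4 (α = 5): (5−7)(5−6)(5−11)(5−1) = (−2)·(−1)·(−6)·4 = −48 ≡ 4, so v_4 = 4^{−1} = 10 (mod 13).
  i = 5 (α = 1): (1−7)(1−6)(1−11)(1−5) = (−6)·(−5)·(−10)·(−4) = 1200 ≡ 4, so v_5 = 4^{−1} = 10 (mod 13).
  v = [10, 12, 10, 10, 10].
Step 2: syndromes of r = [0, 8, 2, 12, 10] (all sums mod 13).
  S_0 = Σ v_i r_i = 10·0 + 12·8 + 10·2 + 10·12 + 10·10 = 336 ≡ 11.
  S_1 = Σ v_i α_i r_i = 10·7·0 + 12·6·8 + 10·11·2 + 10·5·12 + 10·1·10 = 1496 ≡ 1.
  α_i^2 mod 13 = [10, 10, 4, 12, 1].
  S_2 = Σ v_i α_i^2 r_i = 10·10·0 + 12·10·8 + 10·4·2 + 10·12·12 + 10·1·10 = 2580 ≡ 6.
  S = (11, 1, 6) ≠ 0, so r is not a codeword (an error is present).
Step 3: locate the error. For a single error e at position i, S_ℓ = v_i·e·α_i^ℓ, so α_err = S_1/S_0.
  S_0^{−1} = 11^{−1} = 6 (mod 13), so α_err = 1·6 = 6 ≡ 6 = α_2. Error position i = 2.
  Consistency check: S_2/S_1 = 6·1 = 6 ≡ 6 = α_err ✓ (single-error assumption holds).
Step 4: error magnitude e = S_0/v_2 = S_0·∏_{j≠2}(α_2 − α_j) = 11·12 = 132 ≡ 2 (mod 13).
Step 5: correct position 2: c_2 = r_2 − e = 8 − 2 ≡ 6 (mod 13). Hence c = [0, 6, 2, 12, 10].
  Check: interpolating c through the α_i gives m(x) = 3 + 7·x (degree < 2) with m(α_i) = c_i for every i, so c is indeed a codeword.
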